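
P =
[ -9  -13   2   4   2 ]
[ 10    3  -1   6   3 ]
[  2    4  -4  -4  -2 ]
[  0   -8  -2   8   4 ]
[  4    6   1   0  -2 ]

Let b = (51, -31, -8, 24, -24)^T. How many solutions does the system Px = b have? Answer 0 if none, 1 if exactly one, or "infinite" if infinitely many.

Row reduce the augmented matrix [P | b].
R2 ← R2 + (10/9)·R1: [0, -103/9, 11/9, 94/9, 47/9, 77/3]
R3 ← R3 + (2/9)·R1: [0, 10/9, -32/9, -28/9, -14/9, 10/3]
R5 ← R5 + (4/9)·R1: [0, 2/9, 17/9, 16/9, -10/9, -4/3]
R3 ← R3 + (10/103)·R2: [0, 0, -354/103, -216/103, -108/103, 600/103]
R4 ← R4 − (72/103)·R2: [0, 0, -294/103, 72/103, 36/103, 624/103]
R5 ← R5 + (2/103)·R2: [0, 0, 197/103, 204/103, -104/103, -86/103]
R4 ← R4 − (49/59)·R3: [0, 0, 0, 144/59, 72/59, 72/59]
R5 ← R5 + (197/354)·R3: [0, 0, 0, 48/59, -94/59, 142/59]
R5 ← R5 − (1/3)·R4: [0, 0, 0, 0, -2, 2]
The echelon form has 5 nonzero rows, and every pivot lies in the first 5 columns, so rank(P) = rank([P|b]) = 5.
The system is consistent.
rank = 5 = number of unknowns, so the solution is unique.

1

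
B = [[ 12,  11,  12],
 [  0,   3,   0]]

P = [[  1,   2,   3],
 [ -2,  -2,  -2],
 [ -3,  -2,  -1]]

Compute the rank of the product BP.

First compute BP:
[[-46, -22,   2],
 [ -6,  -6,  -6]]
Now row reduce the product.
R2 ← R2 − (3/23)·R1: [0, -72/23, -144/23]
2 nonzero rows, so rank(BP) = 2.

2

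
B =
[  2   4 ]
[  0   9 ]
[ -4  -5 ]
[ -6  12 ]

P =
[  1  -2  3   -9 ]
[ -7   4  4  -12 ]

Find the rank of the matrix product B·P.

2

First compute BP:
[[-26,  12,  22, -66],
 [-63,  36,  36, -108],
 [ 31, -12, -32,  96],
 [-90,  60,  30, -90]]
Now row reduce the product.
R2 ← R2 − (63/26)·R1: [0, 90/13, -225/13, 675/13]
R3 ← R3 + (31/26)·R1: [0, 30/13, -75/13, 225/13]
R4 ← R4 − (45/13)·R1: [0, 240/13, -600/13, 1800/13]
R3 ← R3 − (1/3)·R2: [0, 0, 0, 0]
R4 ← R4 − (8/3)·R2: [0, 0, 0, 0]
2 nonzero rows, so rank(BP) = 2.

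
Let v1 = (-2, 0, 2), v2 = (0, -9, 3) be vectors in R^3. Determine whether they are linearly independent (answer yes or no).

Form the matrix with these vectors as rows and row reduce.
2 nonzero rows, so the 2 vectors span a space of dimension 2.
Since 2 = 2, the vectors are linearly independent.

yes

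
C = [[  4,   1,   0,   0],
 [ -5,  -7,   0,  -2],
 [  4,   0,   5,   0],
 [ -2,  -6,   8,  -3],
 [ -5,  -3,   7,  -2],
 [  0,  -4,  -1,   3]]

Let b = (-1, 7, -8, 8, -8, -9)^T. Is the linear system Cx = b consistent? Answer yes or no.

Row reduce the augmented matrix [C | b].
R2 ← R2 + (5/4)·R1: [0, -23/4, 0, -2, 23/4]
R3 ← R3 − R1: [0, -1, 5, 0, -7]
R4 ← R4 + (1/2)·R1: [0, -11/2, 8, -3, 15/2]
R5 ← R5 + (5/4)·R1: [0, -7/4, 7, -2, -37/4]
R3 ← R3 − (4/23)·R2: [0, 0, 5, 8/23, -8]
R4 ← R4 − (22/23)·R2: [0, 0, 8, -25/23, 2]
R5 ← R5 − (7/23)·R2: [0, 0, 7, -32/23, -11]
R6 ← R6 − (16/23)·R2: [0, 0, -1, 101/23, -13]
R4 ← R4 − (8/5)·R3: [0, 0, 0, -189/115, 74/5]
R5 ← R5 − (7/5)·R3: [0, 0, 0, -216/115, 1/5]
R6 ← R6 + (1/5)·R3: [0, 0, 0, 513/115, -73/5]
R5 ← R5 − (8/7)·R4: [0, 0, 0, 0, -117/7]
R6 ← R6 + (19/7)·R4: [0, 0, 0, 0, 179/7]
R6 ← R6 + (179/117)·R5: [0, 0, 0, 0, 0]
The echelon form has 5 nonzero rows; the last pivot sits in the augmented column, so rank(C) = 4 but rank([C|b]) = 5.
Since the ranks differ, the system is inconsistent.

no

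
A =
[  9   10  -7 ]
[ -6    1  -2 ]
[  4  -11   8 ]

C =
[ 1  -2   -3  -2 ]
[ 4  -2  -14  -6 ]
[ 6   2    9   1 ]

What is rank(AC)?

First compute AC:
[[  7, -52, -230, -85],
 [-14,   6, -14,   4],
 [  8,  30, 214,  66]]
Now row reduce the product.
R2 ← R2 + (2)·R1: [0, -98, -474, -166]
R3 ← R3 − (8/7)·R1: [0, 626/7, 3338/7, 1142/7]
R3 ← R3 + (313/343)·R2: [0, 0, 15200/343, 4000/343]
3 nonzero rows, so rank(AC) = 3.

3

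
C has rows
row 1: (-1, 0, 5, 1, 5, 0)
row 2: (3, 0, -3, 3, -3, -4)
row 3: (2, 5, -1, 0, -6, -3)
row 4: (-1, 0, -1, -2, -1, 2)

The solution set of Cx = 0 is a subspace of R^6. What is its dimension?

Row reduce to echelon form.
R2 ← R2 + (3)·R1: [0, 0, 12, 6, 12, -4]
R3 ← R3 + (2)·R1: [0, 5, 9, 2, 4, -3]
R4 ← R4 − R1: [0, 0, -6, -3, -6, 2]
Swap R2 ↔ R3
R4 ← R4 + (1/2)·R3: [0, 0, 0, 0, 0, 0]
3 nonzero rows, so rank(C) = 3.
C has 6 columns; by rank–nullity, nullity = 6 − 3 = 3.

3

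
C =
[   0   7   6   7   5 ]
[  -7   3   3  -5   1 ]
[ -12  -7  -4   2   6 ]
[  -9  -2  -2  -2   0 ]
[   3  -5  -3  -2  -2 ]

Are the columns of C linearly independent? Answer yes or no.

yes

Row reduce C to echelon form.
Swap R1 ↔ R2
R3 ← R3 − (12/7)·R1: [0, -85/7, -64/7, 74/7, 30/7]
R4 ← R4 − (9/7)·R1: [0, -41/7, -41/7, 31/7, -9/7]
R5 ← R5 + (3/7)·R1: [0, -26/7, -12/7, -29/7, -11/7]
R3 ← R3 + (85/49)·R2: [0, 0, 62/49, 159/7, 635/49]
R4 ← R4 + (41/49)·R2: [0, 0, -41/49, 72/7, 142/49]
R5 ← R5 + (26/49)·R2: [0, 0, 72/49, -3/7, 53/49]
R4 ← R4 + (41/62)·R3: [0, 0, 0, 1569/62, 711/62]
R5 ← R5 − (36/31)·R3: [0, 0, 0, -831/31, -433/31]
R5 ← R5 + (554/523)·R4: [0, 0, 0, 0, -952/523]
5 pivots among 5 columns.
Every column is a pivot column, so the columns are linearly independent.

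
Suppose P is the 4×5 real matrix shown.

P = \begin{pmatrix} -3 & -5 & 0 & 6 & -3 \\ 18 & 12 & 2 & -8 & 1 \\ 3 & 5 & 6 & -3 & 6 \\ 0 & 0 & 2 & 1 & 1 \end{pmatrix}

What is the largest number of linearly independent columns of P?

Row reduce to echelon form.
R2 ← R2 + (6)·R1: [0, -18, 2, 28, -17]
R3 ← R3 + R1: [0, 0, 6, 3, 3]
R4 ← R4 − (1/3)·R3: [0, 0, 0, 0, 0]
Echelon form has 3 nonzero rows, so rank(P) = 3.
The rank gives the maximum number of linearly independent columns: 3.

3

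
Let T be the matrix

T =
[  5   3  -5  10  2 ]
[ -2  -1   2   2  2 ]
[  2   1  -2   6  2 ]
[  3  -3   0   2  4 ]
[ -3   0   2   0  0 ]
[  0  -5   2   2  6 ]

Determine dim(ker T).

Row reduce to echelon form.
R2 ← R2 + (2/5)·R1: [0, 1/5, 0, 6, 14/5]
R3 ← R3 − (2/5)·R1: [0, -1/5, 0, 2, 6/5]
R4 ← R4 − (3/5)·R1: [0, -24/5, 3, -4, 14/5]
R5 ← R5 + (3/5)·R1: [0, 9/5, -1, 6, 6/5]
R3 ← R3 + R2: [0, 0, 0, 8, 4]
R4 ← R4 + (24)·R2: [0, 0, 3, 140, 70]
R5 ← R5 − (9)·R2: [0, 0, -1, -48, -24]
R6 ← R6 + (25)·R2: [0, 0, 2, 152, 76]
Swap R3 ↔ R4
R5 ← R5 + (1/3)·R3: [0, 0, 0, -4/3, -2/3]
R6 ← R6 − (2/3)·R3: [0, 0, 0, 176/3, 88/3]
R5 ← R5 + (1/6)·R4: [0, 0, 0, 0, 0]
R6 ← R6 − (22/3)·R4: [0, 0, 0, 0, 0]
4 nonzero rows, so rank(T) = 4.
T has 5 columns; by rank–nullity, nullity = 5 − 4 = 1.

1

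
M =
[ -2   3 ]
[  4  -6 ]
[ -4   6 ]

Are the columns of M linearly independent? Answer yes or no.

Row reduce M to echelon form.
R2 ← R2 + (2)·R1: [0, 0]
R3 ← R3 − (2)·R1: [0, 0]
1 pivot among 2 columns.
Only 1 < 2 pivot columns, so the columns are linearly dependent.

no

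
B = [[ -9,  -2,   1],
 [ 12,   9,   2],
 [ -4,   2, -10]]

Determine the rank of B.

Row reduce to echelon form.
R2 ← R2 + (4/3)·R1: [0, 19/3, 10/3]
R3 ← R3 − (4/9)·R1: [0, 26/9, -94/9]
R3 ← R3 − (26/57)·R2: [0, 0, -682/57]
Echelon form has 3 nonzero rows, so rank(B) = 3.

3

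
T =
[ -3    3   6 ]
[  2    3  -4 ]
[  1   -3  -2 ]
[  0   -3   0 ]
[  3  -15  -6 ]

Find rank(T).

Row reduce to echelon form.
R2 ← R2 + (2/3)·R1: [0, 5, 0]
R3 ← R3 + (1/3)·R1: [0, -2, 0]
R5 ← R5 + R1: [0, -12, 0]
R3 ← R3 + (2/5)·R2: [0, 0, 0]
R4 ← R4 + (3/5)·R2: [0, 0, 0]
R5 ← R5 + (12/5)·R2: [0, 0, 0]
Echelon form has 2 nonzero rows, so rank(T) = 2.

2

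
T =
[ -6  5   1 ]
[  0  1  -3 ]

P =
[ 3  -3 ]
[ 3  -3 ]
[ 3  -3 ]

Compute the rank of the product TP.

1

First compute TP:
[[  0,   0],
 [ -6,   6]]
Now row reduce the product.
Swap R1 ↔ R2
1 nonzero row, so rank(TP) = 1.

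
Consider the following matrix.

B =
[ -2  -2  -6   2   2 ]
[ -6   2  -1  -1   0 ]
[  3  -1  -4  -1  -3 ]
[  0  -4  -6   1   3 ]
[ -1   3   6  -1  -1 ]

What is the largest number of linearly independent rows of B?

4

Row reduce to echelon form.
R2 ← R2 − (3)·R1: [0, 8, 17, -7, -6]
R3 ← R3 + (3/2)·R1: [0, -4, -13, 2, 0]
R5 ← R5 − (1/2)·R1: [0, 4, 9, -2, -2]
R3 ← R3 + (1/2)·R2: [0, 0, -9/2, -3/2, -3]
R4 ← R4 + (1/2)·R2: [0, 0, 5/2, -5/2, 0]
R5 ← R5 − (1/2)·R2: [0, 0, 1/2, 3/2, 1]
R4 ← R4 + (5/9)·R3: [0, 0, 0, -10/3, -5/3]
R5 ← R5 + (1/9)·R3: [0, 0, 0, 4/3, 2/3]
R5 ← R5 + (2/5)·R4: [0, 0, 0, 0, 0]
Echelon form has 4 nonzero rows, so rank(B) = 4.
The rank gives the maximum number of linearly independent rows: 4.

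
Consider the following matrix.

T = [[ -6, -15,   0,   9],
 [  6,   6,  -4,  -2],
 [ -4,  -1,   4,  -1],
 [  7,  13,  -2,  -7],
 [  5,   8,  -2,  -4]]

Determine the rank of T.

Row reduce to echelon form.
R2 ← R2 + R1: [0, -9, -4, 7]
R3 ← R3 − (2/3)·R1: [0, 9, 4, -7]
R4 ← R4 + (7/6)·R1: [0, -9/2, -2, 7/2]
R5 ← R5 + (5/6)·R1: [0, -9/2, -2, 7/2]
R3 ← R3 + R2: [0, 0, 0, 0]
R4 ← R4 − (1/2)·R2: [0, 0, 0, 0]
R5 ← R5 − (1/2)·R2: [0, 0, 0, 0]
Echelon form has 2 nonzero rows, so rank(T) = 2.

2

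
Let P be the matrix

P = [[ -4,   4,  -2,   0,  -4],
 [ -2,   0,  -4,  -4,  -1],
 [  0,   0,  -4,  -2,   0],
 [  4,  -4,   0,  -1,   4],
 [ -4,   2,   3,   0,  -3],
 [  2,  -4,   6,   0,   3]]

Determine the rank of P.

3

Row reduce to echelon form.
R2 ← R2 − (1/2)·R1: [0, -2, -3, -4, 1]
R4 ← R4 + R1: [0, 0, -2, -1, 0]
R5 ← R5 − R1: [0, -2, 5, 0, 1]
R6 ← R6 + (1/2)·R1: [0, -2, 5, 0, 1]
R5 ← R5 − R2: [0, 0, 8, 4, 0]
R6 ← R6 − R2: [0, 0, 8, 4, 0]
R4 ← R4 − (1/2)·R3: [0, 0, 0, 0, 0]
R5 ← R5 + (2)·R3: [0, 0, 0, 0, 0]
R6 ← R6 + (2)·R3: [0, 0, 0, 0, 0]
Echelon form has 3 nonzero rows, so rank(P) = 3.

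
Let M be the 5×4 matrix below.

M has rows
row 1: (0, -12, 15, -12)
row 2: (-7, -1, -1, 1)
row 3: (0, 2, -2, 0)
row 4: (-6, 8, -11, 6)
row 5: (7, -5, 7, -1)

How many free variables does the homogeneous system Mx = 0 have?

1

Row reduce to echelon form.
Swap R1 ↔ R2
R4 ← R4 − (6/7)·R1: [0, 62/7, -71/7, 36/7]
R5 ← R5 + R1: [0, -6, 6, 0]
R3 ← R3 + (1/6)·R2: [0, 0, 1/2, -2]
R4 ← R4 + (31/42)·R2: [0, 0, 13/14, -26/7]
R5 ← R5 − (1/2)·R2: [0, 0, -3/2, 6]
R4 ← R4 − (13/7)·R3: [0, 0, 0, 0]
R5 ← R5 + (3)·R3: [0, 0, 0, 0]
3 nonzero rows, so rank(M) = 3.
M has 4 columns; by rank–nullity, nullity = 4 − 3 = 1.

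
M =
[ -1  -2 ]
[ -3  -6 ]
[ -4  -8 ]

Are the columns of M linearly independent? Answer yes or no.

Row reduce M to echelon form.
R2 ← R2 − (3)·R1: [0, 0]
R3 ← R3 − (4)·R1: [0, 0]
1 pivot among 2 columns.
Only 1 < 2 pivot columns, so the columns are linearly dependent.

no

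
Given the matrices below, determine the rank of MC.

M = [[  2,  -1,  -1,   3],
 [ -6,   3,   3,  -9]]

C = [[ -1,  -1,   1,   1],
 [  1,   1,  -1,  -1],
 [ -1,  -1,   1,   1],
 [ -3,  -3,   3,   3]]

First compute MC:
[[-11, -11,  11,  11],
 [ 33,  33, -33, -33]]
Now row reduce the product.
R2 ← R2 + (3)·R1: [0, 0, 0, 0]
1 nonzero row, so rank(MC) = 1.

1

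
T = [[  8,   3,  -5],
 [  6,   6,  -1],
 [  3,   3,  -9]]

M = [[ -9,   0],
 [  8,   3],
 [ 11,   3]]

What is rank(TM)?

First compute TM:
[[-103,  -6],
 [-17,  15],
 [-102, -18]]
Now row reduce the product.
R2 ← R2 − (17/103)·R1: [0, 1647/103]
R3 ← R3 − (102/103)·R1: [0, -1242/103]
R3 ← R3 + (46/61)·R2: [0, 0]
2 nonzero rows, so rank(TM) = 2.

2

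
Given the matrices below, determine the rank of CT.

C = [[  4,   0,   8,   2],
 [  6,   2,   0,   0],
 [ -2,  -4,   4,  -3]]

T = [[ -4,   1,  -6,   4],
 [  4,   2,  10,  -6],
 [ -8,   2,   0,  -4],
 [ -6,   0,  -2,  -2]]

First compute CT:
[[-92,  20, -28, -20],
 [-16,  10, -16,  12],
 [-22,  -2, -22,   6]]
Now row reduce the product.
R2 ← R2 − (4/23)·R1: [0, 150/23, -256/23, 356/23]
R3 ← R3 − (11/46)·R1: [0, -156/23, -352/23, 248/23]
R3 ← R3 + (26/25)·R2: [0, 0, -672/25, 672/25]
3 nonzero rows, so rank(CT) = 3.

3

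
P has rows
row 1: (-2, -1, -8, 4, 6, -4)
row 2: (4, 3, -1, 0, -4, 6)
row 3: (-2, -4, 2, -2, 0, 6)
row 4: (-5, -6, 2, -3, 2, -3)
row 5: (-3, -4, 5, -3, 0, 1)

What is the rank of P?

Row reduce to echelon form.
R2 ← R2 + (2)·R1: [0, 1, -17, 8, 8, -2]
R3 ← R3 − R1: [0, -3, 10, -6, -6, 10]
R4 ← R4 − (5/2)·R1: [0, -7/2, 22, -13, -13, 7]
R5 ← R5 − (3/2)·R1: [0, -5/2, 17, -9, -9, 7]
R3 ← R3 + (3)·R2: [0, 0, -41, 18, 18, 4]
R4 ← R4 + (7/2)·R2: [0, 0, -75/2, 15, 15, 0]
R5 ← R5 + (5/2)·R2: [0, 0, -51/2, 11, 11, 2]
R4 ← R4 − (75/82)·R3: [0, 0, 0, -60/41, -60/41, -150/41]
R5 ← R5 − (51/82)·R3: [0, 0, 0, -8/41, -8/41, -20/41]
R5 ← R5 − (2/15)·R4: [0, 0, 0, 0, 0, 0]
Echelon form has 4 nonzero rows, so rank(P) = 4.

4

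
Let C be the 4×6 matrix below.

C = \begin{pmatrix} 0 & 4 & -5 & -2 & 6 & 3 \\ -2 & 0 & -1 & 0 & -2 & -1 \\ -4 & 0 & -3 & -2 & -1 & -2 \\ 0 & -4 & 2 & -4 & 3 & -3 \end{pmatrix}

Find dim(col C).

3

Row reduce to echelon form.
Swap R1 ↔ R2
R3 ← R3 − (2)·R1: [0, 0, -1, -2, 3, 0]
R4 ← R4 + R2: [0, 0, -3, -6, 9, 0]
R4 ← R4 − (3)·R3: [0, 0, 0, 0, 0, 0]
Echelon form has 3 nonzero rows, so rank(C) = 3.
The column space has dimension equal to the rank: 3.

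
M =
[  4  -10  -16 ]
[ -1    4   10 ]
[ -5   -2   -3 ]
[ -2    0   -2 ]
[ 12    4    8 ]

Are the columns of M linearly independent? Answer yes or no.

yes

Row reduce M to echelon form.
R2 ← R2 + (1/4)·R1: [0, 3/2, 6]
R3 ← R3 + (5/4)·R1: [0, -29/2, -23]
R4 ← R4 + (1/2)·R1: [0, -5, -10]
R5 ← R5 − (3)·R1: [0, 34, 56]
R3 ← R3 + (29/3)·R2: [0, 0, 35]
R4 ← R4 + (10/3)·R2: [0, 0, 10]
R5 ← R5 − (68/3)·R2: [0, 0, -80]
R4 ← R4 − (2/7)·R3: [0, 0, 0]
R5 ← R5 + (16/7)·R3: [0, 0, 0]
3 pivots among 3 columns.
Every column is a pivot column, so the columns are linearly independent.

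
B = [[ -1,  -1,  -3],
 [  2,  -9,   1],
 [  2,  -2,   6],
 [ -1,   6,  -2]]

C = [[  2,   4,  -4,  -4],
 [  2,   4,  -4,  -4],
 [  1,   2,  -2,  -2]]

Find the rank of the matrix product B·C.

First compute BC:
[[ -7, -14,  14,  14],
 [-13, -26,  26,  26],
 [  6,  12, -12, -12],
 [  8,  16, -16, -16]]
Now row reduce the product.
R2 ← R2 − (13/7)·R1: [0, 0, 0, 0]
R3 ← R3 + (6/7)·R1: [0, 0, 0, 0]
R4 ← R4 + (8/7)·R1: [0, 0, 0, 0]
1 nonzero row, so rank(BC) = 1.

1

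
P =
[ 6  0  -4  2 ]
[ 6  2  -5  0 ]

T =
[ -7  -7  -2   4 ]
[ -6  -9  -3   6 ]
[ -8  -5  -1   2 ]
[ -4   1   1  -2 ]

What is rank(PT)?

First compute PT:
[[-18, -20,  -6,  12],
 [-14, -35, -13,  26]]
Now row reduce the product.
R2 ← R2 − (7/9)·R1: [0, -175/9, -25/3, 50/3]
2 nonzero rows, so rank(PT) = 2.

2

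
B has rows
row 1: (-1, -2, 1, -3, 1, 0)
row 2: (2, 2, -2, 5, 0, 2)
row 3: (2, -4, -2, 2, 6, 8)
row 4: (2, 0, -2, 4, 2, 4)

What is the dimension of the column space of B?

2

Row reduce to echelon form.
R2 ← R2 + (2)·R1: [0, -2, 0, -1, 2, 2]
R3 ← R3 + (2)·R1: [0, -8, 0, -4, 8, 8]
R4 ← R4 + (2)·R1: [0, -4, 0, -2, 4, 4]
R3 ← R3 − (4)·R2: [0, 0, 0, 0, 0, 0]
R4 ← R4 − (2)·R2: [0, 0, 0, 0, 0, 0]
Echelon form has 2 nonzero rows, so rank(B) = 2.
The column space has dimension equal to the rank: 2.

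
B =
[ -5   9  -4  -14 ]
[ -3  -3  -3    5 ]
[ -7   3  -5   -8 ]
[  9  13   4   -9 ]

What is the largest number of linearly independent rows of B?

4

Row reduce to echelon form.
R2 ← R2 − (3/5)·R1: [0, -42/5, -3/5, 67/5]
R3 ← R3 − (7/5)·R1: [0, -48/5, 3/5, 58/5]
R4 ← R4 + (9/5)·R1: [0, 146/5, -16/5, -171/5]
R3 ← R3 − (8/7)·R2: [0, 0, 9/7, -26/7]
R4 ← R4 + (73/21)·R2: [0, 0, -37/7, 260/21]
R4 ← R4 + (37/9)·R3: [0, 0, 0, -26/9]
Echelon form has 4 nonzero rows, so rank(B) = 4.
The rank gives the maximum number of linearly independent rows: 4.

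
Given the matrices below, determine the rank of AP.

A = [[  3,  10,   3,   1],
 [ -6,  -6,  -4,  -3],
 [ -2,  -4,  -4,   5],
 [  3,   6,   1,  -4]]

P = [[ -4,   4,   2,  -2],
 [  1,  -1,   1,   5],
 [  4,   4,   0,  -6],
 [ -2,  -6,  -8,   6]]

4

First compute AP:
[[  8,   8,   8,  32],
 [  8, -16,   6, -12],
 [-22, -50, -48,  38],
 [  6,  34,  44,  -6]]
Now row reduce the product.
R2 ← R2 − R1: [0, -24, -2, -44]
R3 ← R3 + (11/4)·R1: [0, -28, -26, 126]
R4 ← R4 − (3/4)·R1: [0, 28, 38, -30]
R3 ← R3 − (7/6)·R2: [0, 0, -71/3, 532/3]
R4 ← R4 + (7/6)·R2: [0, 0, 107/3, -244/3]
R4 ← R4 + (107/71)·R3: [0, 0, 0, 13200/71]
4 nonzero rows, so rank(AP) = 4.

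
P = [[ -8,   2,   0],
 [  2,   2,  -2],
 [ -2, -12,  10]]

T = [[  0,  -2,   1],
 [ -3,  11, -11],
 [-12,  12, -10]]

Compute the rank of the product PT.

2

First compute PT:
[[ -6,  38, -30],
 [ 18,  -6,   0],
 [-84,  -8,  30]]
Now row reduce the product.
R2 ← R2 + (3)·R1: [0, 108, -90]
R3 ← R3 − (14)·R1: [0, -540, 450]
R3 ← R3 + (5)·R2: [0, 0, 0]
2 nonzero rows, so rank(PT) = 2.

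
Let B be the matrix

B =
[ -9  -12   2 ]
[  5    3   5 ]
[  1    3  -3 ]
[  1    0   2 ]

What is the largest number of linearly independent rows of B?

Row reduce to echelon form.
R2 ← R2 + (5/9)·R1: [0, -11/3, 55/9]
R3 ← R3 + (1/9)·R1: [0, 5/3, -25/9]
R4 ← R4 + (1/9)·R1: [0, -4/3, 20/9]
R3 ← R3 + (5/11)·R2: [0, 0, 0]
R4 ← R4 − (4/11)·R2: [0, 0, 0]
Echelon form has 2 nonzero rows, so rank(B) = 2.
The rank gives the maximum number of linearly independent rows: 2.

2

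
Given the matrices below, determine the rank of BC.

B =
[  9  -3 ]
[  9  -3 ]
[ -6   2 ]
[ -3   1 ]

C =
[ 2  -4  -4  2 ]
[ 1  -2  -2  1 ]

First compute BC:
[[ 15, -30, -30,  15],
 [ 15, -30, -30,  15],
 [-10,  20,  20, -10],
 [ -5,  10,  10,  -5]]
Now row reduce the product.
R2 ← R2 − R1: [0, 0, 0, 0]
R3 ← R3 + (2/3)·R1: [0, 0, 0, 0]
R4 ← R4 + (1/3)·R1: [0, 0, 0, 0]
1 nonzero row, so rank(BC) = 1.

1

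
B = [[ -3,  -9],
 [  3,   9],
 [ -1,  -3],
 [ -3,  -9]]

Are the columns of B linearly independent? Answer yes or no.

Row reduce B to echelon form.
R2 ← R2 + R1: [0, 0]
R3 ← R3 − (1/3)·R1: [0, 0]
R4 ← R4 − R1: [0, 0]
1 pivot among 2 columns.
Only 1 < 2 pivot columns, so the columns are linearly dependent.

no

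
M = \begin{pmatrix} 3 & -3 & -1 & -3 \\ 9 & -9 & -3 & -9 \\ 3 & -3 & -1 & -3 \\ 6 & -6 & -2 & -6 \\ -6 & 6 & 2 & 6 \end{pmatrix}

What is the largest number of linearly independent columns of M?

1

Row reduce to echelon form.
R2 ← R2 − (3)·R1: [0, 0, 0, 0]
R3 ← R3 − R1: [0, 0, 0, 0]
R4 ← R4 − (2)·R1: [0, 0, 0, 0]
R5 ← R5 + (2)·R1: [0, 0, 0, 0]
Echelon form has 1 nonzero row, so rank(M) = 1.
The rank gives the maximum number of linearly independent columns: 1.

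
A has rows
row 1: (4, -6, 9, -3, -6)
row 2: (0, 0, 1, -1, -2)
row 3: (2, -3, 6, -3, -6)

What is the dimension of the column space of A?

Row reduce to echelon form.
R3 ← R3 − (1/2)·R1: [0, 0, 3/2, -3/2, -3]
R3 ← R3 − (3/2)·R2: [0, 0, 0, 0, 0]
Echelon form has 2 nonzero rows, so rank(A) = 2.
The column space has dimension equal to the rank: 2.

2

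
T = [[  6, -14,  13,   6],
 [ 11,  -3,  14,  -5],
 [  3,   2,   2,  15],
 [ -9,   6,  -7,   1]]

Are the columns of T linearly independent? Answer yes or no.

Row reduce T to echelon form.
R2 ← R2 − (11/6)·R1: [0, 68/3, -59/6, -16]
R3 ← R3 − (1/2)·R1: [0, 9, -9/2, 12]
R4 ← R4 + (3/2)·R1: [0, -15, 25/2, 10]
R3 ← R3 − (27/68)·R2: [0, 0, -81/136, 312/17]
R4 ← R4 + (45/68)·R2: [0, 0, 815/136, -10/17]
R4 ← R4 + (815/81)·R3: [0, 0, 0, 4970/27]
4 pivots among 4 columns.
Every column is a pivot column, so the columns are linearly independent.

yes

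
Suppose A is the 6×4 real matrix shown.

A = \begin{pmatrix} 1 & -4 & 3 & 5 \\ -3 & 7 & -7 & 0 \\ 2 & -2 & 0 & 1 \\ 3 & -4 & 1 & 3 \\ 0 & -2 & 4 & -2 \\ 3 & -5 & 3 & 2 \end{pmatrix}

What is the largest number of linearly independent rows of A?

3

Row reduce to echelon form.
R2 ← R2 + (3)·R1: [0, -5, 2, 15]
R3 ← R3 − (2)·R1: [0, 6, -6, -9]
R4 ← R4 − (3)·R1: [0, 8, -8, -12]
R6 ← R6 − (3)·R1: [0, 7, -6, -13]
R3 ← R3 + (6/5)·R2: [0, 0, -18/5, 9]
R4 ← R4 + (8/5)·R2: [0, 0, -24/5, 12]
R5 ← R5 − (2/5)·R2: [0, 0, 16/5, -8]
R6 ← R6 + (7/5)·R2: [0, 0, -16/5, 8]
R4 ← R4 − (4/3)·R3: [0, 0, 0, 0]
R5 ← R5 + (8/9)·R3: [0, 0, 0, 0]
R6 ← R6 − (8/9)·R3: [0, 0, 0, 0]
Echelon form has 3 nonzero rows, so rank(A) = 3.
The rank gives the maximum number of linearly independent rows: 3.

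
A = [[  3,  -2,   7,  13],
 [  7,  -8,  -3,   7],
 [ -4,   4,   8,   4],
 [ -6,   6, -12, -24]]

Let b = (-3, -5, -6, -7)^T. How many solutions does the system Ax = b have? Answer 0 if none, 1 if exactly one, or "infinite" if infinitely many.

Row reduce the augmented matrix [A | b].
R2 ← R2 − (7/3)·R1: [0, -10/3, -58/3, -70/3, 2]
R3 ← R3 + (4/3)·R1: [0, 4/3, 52/3, 64/3, -10]
R4 ← R4 + (2)·R1: [0, 2, 2, 2, -13]
R3 ← R3 + (2/5)·R2: [0, 0, 48/5, 12, -46/5]
R4 ← R4 + (3/5)·R2: [0, 0, -48/5, -12, -59/5]
R4 ← R4 + R3: [0, 0, 0, 0, -21]
The echelon form has 4 nonzero rows; the last pivot sits in the augmented column, so rank(A) = 3 but rank([A|b]) = 4.
Since the ranks differ, the system is inconsistent.
It has no solutions.

0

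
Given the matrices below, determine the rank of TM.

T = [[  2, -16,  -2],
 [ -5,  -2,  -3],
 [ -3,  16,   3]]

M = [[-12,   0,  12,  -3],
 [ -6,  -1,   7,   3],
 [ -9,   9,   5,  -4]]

3

First compute TM:
[[ 90,  -2, -98, -46],
 [ 99, -25, -89,  21],
 [-87,  11,  91,  45]]
Now row reduce the product.
R2 ← R2 − (11/10)·R1: [0, -114/5, 94/5, 358/5]
R3 ← R3 + (29/30)·R1: [0, 136/15, -56/15, 8/15]
R3 ← R3 + (68/171)·R2: [0, 0, 640/171, 4960/171]
3 nonzero rows, so rank(TM) = 3.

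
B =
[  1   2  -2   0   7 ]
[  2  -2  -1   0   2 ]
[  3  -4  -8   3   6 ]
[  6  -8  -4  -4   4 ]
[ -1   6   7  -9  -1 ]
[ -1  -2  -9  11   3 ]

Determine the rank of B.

5

Row reduce to echelon form.
R2 ← R2 − (2)·R1: [0, -6, 3, 0, -12]
R3 ← R3 − (3)·R1: [0, -10, -2, 3, -15]
R4 ← R4 − (6)·R1: [0, -20, 8, -4, -38]
R5 ← R5 + R1: [0, 8, 5, -9, 6]
R6 ← R6 + R1: [0, 0, -11, 11, 10]
R3 ← R3 − (5/3)·R2: [0, 0, -7, 3, 5]
R4 ← R4 − (10/3)·R2: [0, 0, -2, -4, 2]
R5 ← R5 + (4/3)·R2: [0, 0, 9, -9, -10]
R4 ← R4 − (2/7)·R3: [0, 0, 0, -34/7, 4/7]
R5 ← R5 + (9/7)·R3: [0, 0, 0, -36/7, -25/7]
R6 ← R6 − (11/7)·R3: [0, 0, 0, 44/7, 15/7]
R5 ← R5 − (18/17)·R4: [0, 0, 0, 0, -71/17]
R6 ← R6 + (22/17)·R4: [0, 0, 0, 0, 49/17]
R6 ← R6 + (49/71)·R5: [0, 0, 0, 0, 0]
Echelon form has 5 nonzero rows, so rank(B) = 5.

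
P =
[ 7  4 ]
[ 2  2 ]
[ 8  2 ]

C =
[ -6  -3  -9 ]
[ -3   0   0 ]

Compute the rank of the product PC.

2

First compute PC:
[[-54, -21, -63],
 [-18,  -6, -18],
 [-54, -24, -72]]
Now row reduce the product.
R2 ← R2 − (1/3)·R1: [0, 1, 3]
R3 ← R3 − R1: [0, -3, -9]
R3 ← R3 + (3)·R2: [0, 0, 0]
2 nonzero rows, so rank(PC) = 2.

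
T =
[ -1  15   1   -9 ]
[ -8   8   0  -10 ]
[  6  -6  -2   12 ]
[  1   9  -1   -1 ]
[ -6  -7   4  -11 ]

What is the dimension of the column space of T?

4

Row reduce to echelon form.
R2 ← R2 − (8)·R1: [0, -112, -8, 62]
R3 ← R3 + (6)·R1: [0, 84, 4, -42]
R4 ← R4 + R1: [0, 24, 0, -10]
R5 ← R5 − (6)·R1: [0, -97, -2, 43]
R3 ← R3 + (3/4)·R2: [0, 0, -2, 9/2]
R4 ← R4 + (3/14)·R2: [0, 0, -12/7, 23/7]
R5 ← R5 − (97/112)·R2: [0, 0, 69/14, -599/56]
R4 ← R4 − (6/7)·R3: [0, 0, 0, -4/7]
R5 ← R5 + (69/28)·R3: [0, 0, 0, 11/28]
R5 ← R5 + (11/16)·R4: [0, 0, 0, 0]
Echelon form has 4 nonzero rows, so rank(T) = 4.
The column space has dimension equal to the rank: 4.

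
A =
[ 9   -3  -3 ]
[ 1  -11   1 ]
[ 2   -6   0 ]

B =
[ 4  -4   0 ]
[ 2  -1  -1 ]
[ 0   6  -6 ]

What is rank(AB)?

First compute AB:
[[ 30, -51,  21],
 [-18,  13,   5],
 [ -4,  -2,   6]]
Now row reduce the product.
R2 ← R2 + (3/5)·R1: [0, -88/5, 88/5]
R3 ← R3 + (2/15)·R1: [0, -44/5, 44/5]
R3 ← R3 − (1/2)·R2: [0, 0, 0]
2 nonzero rows, so rank(AB) = 2.

2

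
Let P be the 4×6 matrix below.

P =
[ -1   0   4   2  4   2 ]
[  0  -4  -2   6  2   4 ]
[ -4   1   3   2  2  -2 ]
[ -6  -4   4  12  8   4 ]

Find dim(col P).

Row reduce to echelon form.
R3 ← R3 − (4)·R1: [0, 1, -13, -6, -14, -10]
R4 ← R4 − (6)·R1: [0, -4, -20, 0, -16, -8]
R3 ← R3 + (1/4)·R2: [0, 0, -27/2, -9/2, -27/2, -9]
R4 ← R4 − R2: [0, 0, -18, -6, -18, -12]
R4 ← R4 − (4/3)·R3: [0, 0, 0, 0, 0, 0]
Echelon form has 3 nonzero rows, so rank(P) = 3.
The column space has dimension equal to the rank: 3.

3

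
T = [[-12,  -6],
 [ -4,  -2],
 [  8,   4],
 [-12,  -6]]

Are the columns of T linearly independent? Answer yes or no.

no

Row reduce T to echelon form.
R2 ← R2 − (1/3)·R1: [0, 0]
R3 ← R3 + (2/3)·R1: [0, 0]
R4 ← R4 − R1: [0, 0]
1 pivot among 2 columns.
Only 1 < 2 pivot columns, so the columns are linearly dependent.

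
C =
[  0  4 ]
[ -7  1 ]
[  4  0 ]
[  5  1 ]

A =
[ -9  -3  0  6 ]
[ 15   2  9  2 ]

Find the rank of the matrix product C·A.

First compute CA:
[[ 60,   8,  36,   8],
 [ 78,  23,   9, -40],
 [-36, -12,   0,  24],
 [-30, -13,   9,  32]]
Now row reduce the product.
R2 ← R2 − (13/10)·R1: [0, 63/5, -189/5, -252/5]
R3 ← R3 + (3/5)·R1: [0, -36/5, 108/5, 144/5]
R4 ← R4 + (1/2)·R1: [0, -9, 27, 36]
R3 ← R3 + (4/7)·R2: [0, 0, 0, 0]
R4 ← R4 + (5/7)·R2: [0, 0, 0, 0]
2 nonzero rows, so rank(CA) = 2.

2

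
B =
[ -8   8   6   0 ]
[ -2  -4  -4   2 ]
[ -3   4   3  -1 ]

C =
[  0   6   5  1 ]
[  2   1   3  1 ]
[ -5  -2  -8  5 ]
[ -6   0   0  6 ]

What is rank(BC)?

First compute BC:
[[-14, -52, -64,  30],
 [  0,  -8,  10, -14],
 [ -1, -20, -27,  10]]
Now row reduce the product.
R3 ← R3 − (1/14)·R1: [0, -114/7, -157/7, 55/7]
R3 ← R3 − (57/28)·R2: [0, 0, -599/14, 509/14]
3 nonzero rows, so rank(BC) = 3.

3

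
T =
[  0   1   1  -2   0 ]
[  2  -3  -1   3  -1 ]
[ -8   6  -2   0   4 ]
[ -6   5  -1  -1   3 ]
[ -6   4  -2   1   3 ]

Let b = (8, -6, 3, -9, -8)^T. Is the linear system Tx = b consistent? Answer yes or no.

Row reduce the augmented matrix [T | b].
Swap R1 ↔ R2
R3 ← R3 + (4)·R1: [0, -6, -6, 12, 0, -21]
R4 ← R4 + (3)·R1: [0, -4, -4, 8, 0, -27]
R5 ← R5 + (3)·R1: [0, -5, -5, 10, 0, -26]
R3 ← R3 + (6)·R2: [0, 0, 0, 0, 0, 27]
R4 ← R4 + (4)·R2: [0, 0, 0, 0, 0, 5]
R5 ← R5 + (5)·R2: [0, 0, 0, 0, 0, 14]
R4 ← R4 − (5/27)·R3: [0, 0, 0, 0, 0, 0]
R5 ← R5 − (14/27)·R3: [0, 0, 0, 0, 0, 0]
The echelon form has 3 nonzero rows; the last pivot sits in the augmented column, so rank(T) = 2 but rank([T|b]) = 3.
Since the ranks differ, the system is inconsistent.

no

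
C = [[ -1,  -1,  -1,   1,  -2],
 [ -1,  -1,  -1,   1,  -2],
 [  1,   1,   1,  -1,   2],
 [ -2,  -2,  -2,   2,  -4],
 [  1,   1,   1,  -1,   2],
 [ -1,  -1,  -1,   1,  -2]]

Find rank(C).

1

Row reduce to echelon form.
R2 ← R2 − R1: [0, 0, 0, 0, 0]
R3 ← R3 + R1: [0, 0, 0, 0, 0]
R4 ← R4 − (2)·R1: [0, 0, 0, 0, 0]
R5 ← R5 + R1: [0, 0, 0, 0, 0]
R6 ← R6 − R1: [0, 0, 0, 0, 0]
Echelon form has 1 nonzero row, so rank(C) = 1.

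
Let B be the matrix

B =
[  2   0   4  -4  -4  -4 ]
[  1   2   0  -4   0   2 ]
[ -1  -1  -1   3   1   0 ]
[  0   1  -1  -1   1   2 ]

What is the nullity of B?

Row reduce to echelon form.
R2 ← R2 − (1/2)·R1: [0, 2, -2, -2, 2, 4]
R3 ← R3 + (1/2)·R1: [0, -1, 1, 1, -1, -2]
R3 ← R3 + (1/2)·R2: [0, 0, 0, 0, 0, 0]
R4 ← R4 − (1/2)·R2: [0, 0, 0, 0, 0, 0]
2 nonzero rows, so rank(B) = 2.
B has 6 columns; by rank–nullity, nullity = 6 − 2 = 4.

4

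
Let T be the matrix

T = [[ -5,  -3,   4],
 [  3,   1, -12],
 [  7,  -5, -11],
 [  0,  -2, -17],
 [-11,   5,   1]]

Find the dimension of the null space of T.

0

Row reduce to echelon form.
R2 ← R2 + (3/5)·R1: [0, -4/5, -48/5]
R3 ← R3 + (7/5)·R1: [0, -46/5, -27/5]
R5 ← R5 − (11/5)·R1: [0, 58/5, -39/5]
R3 ← R3 − (23/2)·R2: [0, 0, 105]
R4 ← R4 − (5/2)·R2: [0, 0, 7]
R5 ← R5 + (29/2)·R2: [0, 0, -147]
R4 ← R4 − (1/15)·R3: [0, 0, 0]
R5 ← R5 + (7/5)·R3: [0, 0, 0]
3 nonzero rows, so rank(T) = 3.
T has 3 columns; by rank–nullity, nullity = 3 − 3 = 0.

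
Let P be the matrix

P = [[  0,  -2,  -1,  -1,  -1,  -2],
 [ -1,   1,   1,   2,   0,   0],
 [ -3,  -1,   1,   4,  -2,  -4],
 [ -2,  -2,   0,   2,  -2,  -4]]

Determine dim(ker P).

4

Row reduce to echelon form.
Swap R1 ↔ R2
R3 ← R3 − (3)·R1: [0, -4, -2, -2, -2, -4]
R4 ← R4 − (2)·R1: [0, -4, -2, -2, -2, -4]
R3 ← R3 − (2)·R2: [0, 0, 0, 0, 0, 0]
R4 ← R4 − (2)·R2: [0, 0, 0, 0, 0, 0]
2 nonzero rows, so rank(P) = 2.
P has 6 columns; by rank–nullity, nullity = 6 − 2 = 4.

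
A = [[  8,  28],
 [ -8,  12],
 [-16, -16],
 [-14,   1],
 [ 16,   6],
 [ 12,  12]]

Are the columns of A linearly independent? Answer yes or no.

Row reduce A to echelon form.
R2 ← R2 + R1: [0, 40]
R3 ← R3 + (2)·R1: [0, 40]
R4 ← R4 + (7/4)·R1: [0, 50]
R5 ← R5 − (2)·R1: [0, -50]
R6 ← R6 − (3/2)·R1: [0, -30]
R3 ← R3 − R2: [0, 0]
R4 ← R4 − (5/4)·R2: [0, 0]
R5 ← R5 + (5/4)·R2: [0, 0]
R6 ← R6 + (3/4)·R2: [0, 0]
2 pivots among 2 columns.
Every column is a pivot column, so the columns are linearly independent.

yes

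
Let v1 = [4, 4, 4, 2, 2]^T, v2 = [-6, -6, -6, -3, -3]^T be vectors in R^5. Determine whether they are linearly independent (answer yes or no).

no

Form the matrix with these vectors as rows and row reduce.
R2 ← R2 + (3/2)·R1: [0, 0, 0, 0, 0]
1 nonzero row, so the 2 vectors span a space of dimension 1.
Since 1 < 2, the vectors are linearly dependent.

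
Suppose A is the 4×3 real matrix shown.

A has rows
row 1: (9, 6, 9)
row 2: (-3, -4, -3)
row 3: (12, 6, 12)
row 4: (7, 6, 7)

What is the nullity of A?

1

Row reduce to echelon form.
R2 ← R2 + (1/3)·R1: [0, -2, 0]
R3 ← R3 − (4/3)·R1: [0, -2, 0]
R4 ← R4 − (7/9)·R1: [0, 4/3, 0]
R3 ← R3 − R2: [0, 0, 0]
R4 ← R4 + (2/3)·R2: [0, 0, 0]
2 nonzero rows, so rank(A) = 2.
A has 3 columns; by rank–nullity, nullity = 3 − 2 = 1.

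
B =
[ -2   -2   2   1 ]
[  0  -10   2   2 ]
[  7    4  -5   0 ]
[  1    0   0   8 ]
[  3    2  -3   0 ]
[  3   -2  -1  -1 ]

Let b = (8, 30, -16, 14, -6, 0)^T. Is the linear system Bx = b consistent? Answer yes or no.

yes

Row reduce the augmented matrix [B | b].
R3 ← R3 + (7/2)·R1: [0, -3, 2, 7/2, 12]
R4 ← R4 + (1/2)·R1: [0, -1, 1, 17/2, 18]
R5 ← R5 + (3/2)·R1: [0, -1, 0, 3/2, 6]
R6 ← R6 + (3/2)·R1: [0, -5, 2, 1/2, 12]
R3 ← R3 − (3/10)·R2: [0, 0, 7/5, 29/10, 3]
R4 ← R4 − (1/10)·R2: [0, 0, 4/5, 83/10, 15]
R5 ← R5 − (1/10)·R2: [0, 0, -1/5, 13/10, 3]
R6 ← R6 − (1/2)·R2: [0, 0, 1, -1/2, -3]
R4 ← R4 − (4/7)·R3: [0, 0, 0, 93/14, 93/7]
R5 ← R5 + (1/7)·R3: [0, 0, 0, 12/7, 24/7]
R6 ← R6 − (5/7)·R3: [0, 0, 0, -18/7, -36/7]
R5 ← R5 − (8/31)·R4: [0, 0, 0, 0, 0]
R6 ← R6 + (12/31)·R4: [0, 0, 0, 0, 0]
The echelon form has 4 nonzero rows, and every pivot lies in the first 4 columns, so rank(B) = rank([B|b]) = 4.
The system is consistent.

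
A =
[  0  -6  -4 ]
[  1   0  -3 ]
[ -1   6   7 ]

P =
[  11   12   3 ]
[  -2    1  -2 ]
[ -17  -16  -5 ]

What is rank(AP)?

2

First compute AP:
[[ 80,  58,  32],
 [ 62,  60,  18],
 [-142, -118, -50]]
Now row reduce the product.
R2 ← R2 − (31/40)·R1: [0, 301/20, -34/5]
R3 ← R3 + (71/40)·R1: [0, -301/20, 34/5]
R3 ← R3 + R2: [0, 0, 0]
2 nonzero rows, so rank(AP) = 2.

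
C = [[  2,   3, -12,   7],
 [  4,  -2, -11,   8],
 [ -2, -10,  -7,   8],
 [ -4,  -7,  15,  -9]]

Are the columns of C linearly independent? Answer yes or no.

Row reduce C to echelon form.
R2 ← R2 − (2)·R1: [0, -8, 13, -6]
R3 ← R3 + R1: [0, -7, -19, 15]
R4 ← R4 + (2)·R1: [0, -1, -9, 5]
R3 ← R3 − (7/8)·R2: [0, 0, -243/8, 81/4]
R4 ← R4 − (1/8)·R2: [0, 0, -85/8, 23/4]
R4 ← R4 − (85/243)·R3: [0, 0, 0, -4/3]
4 pivots among 4 columns.
Every column is a pivot column, so the columns are linearly independent.

yes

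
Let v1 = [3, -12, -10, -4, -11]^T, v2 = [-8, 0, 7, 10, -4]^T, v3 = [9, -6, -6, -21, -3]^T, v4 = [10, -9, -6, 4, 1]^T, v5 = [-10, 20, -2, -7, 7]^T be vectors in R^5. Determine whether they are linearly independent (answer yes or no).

Form the matrix with these vectors as rows and row reduce.
R2 ← R2 + (8/3)·R1: [0, -32, -59/3, -2/3, -100/3]
R3 ← R3 − (3)·R1: [0, 30, 24, -9, 30]
R4 ← R4 − (10/3)·R1: [0, 31, 82/3, 52/3, 113/3]
R5 ← R5 + (10/3)·R1: [0, -20, -106/3, -61/3, -89/3]
R3 ← R3 + (15/16)·R2: [0, 0, 89/16, -77/8, -5/4]
R4 ← R4 + (31/32)·R2: [0, 0, 265/32, 267/16, 43/8]
R5 ← R5 − (5/8)·R2: [0, 0, -553/24, -239/12, -53/6]
R4 ← R4 − (265/178)·R3: [0, 0, 0, 5521/178, 644/89]
R5 ← R5 + (1106/267)·R3: [0, 0, 0, -5321/89, -1247/89]
R5 ← R5 + (10642/5521)·R4: [0, 0, 0, 0, -351/5521]
5 nonzero rows, so the 5 vectors span a space of dimension 5.
Since 5 = 5, the vectors are linearly independent.

yes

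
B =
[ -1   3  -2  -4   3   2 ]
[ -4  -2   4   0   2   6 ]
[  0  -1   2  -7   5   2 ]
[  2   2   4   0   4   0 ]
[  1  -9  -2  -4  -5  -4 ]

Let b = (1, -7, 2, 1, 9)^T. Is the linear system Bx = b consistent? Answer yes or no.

Row reduce the augmented matrix [B | b].
R2 ← R2 − (4)·R1: [0, -14, 12, 16, -10, -2, -11]
R4 ← R4 + (2)·R1: [0, 8, 0, -8, 10, 4, 3]
R5 ← R5 + R1: [0, -6, -4, -8, -2, -2, 10]
R3 ← R3 − (1/14)·R2: [0, 0, 8/7, -57/7, 40/7, 15/7, 39/14]
R4 ← R4 + (4/7)·R2: [0, 0, 48/7, 8/7, 30/7, 20/7, -23/7]
R5 ← R5 − (3/7)·R2: [0, 0, -64/7, -104/7, 16/7, -8/7, 103/7]
R4 ← R4 − (6)·R3: [0, 0, 0, 50, -30, -10, -20]
R5 ← R5 + (8)·R3: [0, 0, 0, -80, 48, 16, 37]
R5 ← R5 + (8/5)·R4: [0, 0, 0, 0, 0, 0, 5]
The echelon form has 5 nonzero rows; the last pivot sits in the augmented column, so rank(B) = 4 but rank([B|b]) = 5.
Since the ranks differ, the system is inconsistent.

no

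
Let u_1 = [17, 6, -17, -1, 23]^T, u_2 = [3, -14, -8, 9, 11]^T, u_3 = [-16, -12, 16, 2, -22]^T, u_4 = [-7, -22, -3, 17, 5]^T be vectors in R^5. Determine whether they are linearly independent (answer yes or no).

Form the matrix with these vectors as rows and row reduce.
R2 ← R2 − (3/17)·R1: [0, -256/17, -5, 156/17, 118/17]
R3 ← R3 + (16/17)·R1: [0, -108/17, 0, 18/17, -6/17]
R4 ← R4 + (7/17)·R1: [0, -332/17, -10, 282/17, 246/17]
R3 ← R3 − (27/64)·R2: [0, 0, 135/64, -45/16, -105/32]
R4 ← R4 − (83/64)·R2: [0, 0, -225/64, 75/16, 175/32]
R4 ← R4 + (5/3)·R3: [0, 0, 0, 0, 0]
3 nonzero rows, so the 4 vectors span a space of dimension 3.
Since 3 < 4, the vectors are linearly dependent.

no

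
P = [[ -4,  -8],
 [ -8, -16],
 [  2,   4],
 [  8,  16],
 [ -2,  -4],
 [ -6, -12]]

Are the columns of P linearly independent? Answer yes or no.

no

Row reduce P to echelon form.
R2 ← R2 − (2)·R1: [0, 0]
R3 ← R3 + (1/2)·R1: [0, 0]
R4 ← R4 + (2)·R1: [0, 0]
R5 ← R5 − (1/2)·R1: [0, 0]
R6 ← R6 − (3/2)·R1: [0, 0]
1 pivot among 2 columns.
Only 1 < 2 pivot columns, so the columns are linearly dependent.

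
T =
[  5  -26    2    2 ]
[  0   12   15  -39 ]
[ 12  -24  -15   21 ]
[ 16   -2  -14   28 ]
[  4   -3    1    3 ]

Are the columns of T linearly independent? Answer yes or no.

Row reduce T to echelon form.
R3 ← R3 − (12/5)·R1: [0, 192/5, -99/5, 81/5]
R4 ← R4 − (16/5)·R1: [0, 406/5, -102/5, 108/5]
R5 ← R5 − (4/5)·R1: [0, 89/5, -3/5, 7/5]
R3 ← R3 − (16/5)·R2: [0, 0, -339/5, 141]
R4 ← R4 − (203/30)·R2: [0, 0, -1219/10, 571/2]
R5 ← R5 − (89/60)·R2: [0, 0, -457/20, 237/4]
R4 ← R4 − (1219/678)·R3: [0, 0, 0, 3615/113]
R5 ← R5 − (457/1356)·R3: [0, 0, 0, 2651/226]
R5 ← R5 − (11/30)·R4: [0, 0, 0, 0]
4 pivots among 4 columns.
Every column is a pivot column, so the columns are linearly independent.

yes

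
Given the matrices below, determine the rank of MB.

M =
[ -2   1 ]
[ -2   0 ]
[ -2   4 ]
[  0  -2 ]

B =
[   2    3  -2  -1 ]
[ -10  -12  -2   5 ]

First compute MB:
[[-14, -18,   2,   7],
 [ -4,  -6,   4,   2],
 [-44, -54,  -4,  22],
 [ 20,  24,   4, -10]]
Now row reduce the product.
R2 ← R2 − (2/7)·R1: [0, -6/7, 24/7, 0]
R3 ← R3 − (22/7)·R1: [0, 18/7, -72/7, 0]
R4 ← R4 + (10/7)·R1: [0, -12/7, 48/7, 0]
R3 ← R3 + (3)·R2: [0, 0, 0, 0]
R4 ← R4 − (2)·R2: [0, 0, 0, 0]
2 nonzero rows, so rank(MB) = 2.

2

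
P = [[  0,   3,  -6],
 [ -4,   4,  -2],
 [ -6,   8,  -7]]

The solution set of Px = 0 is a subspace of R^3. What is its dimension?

Row reduce to echelon form.
Swap R1 ↔ R2
R3 ← R3 − (3/2)·R1: [0, 2, -4]
R3 ← R3 − (2/3)·R2: [0, 0, 0]
2 nonzero rows, so rank(P) = 2.
P has 3 columns; by rank–nullity, nullity = 3 − 2 = 1.

1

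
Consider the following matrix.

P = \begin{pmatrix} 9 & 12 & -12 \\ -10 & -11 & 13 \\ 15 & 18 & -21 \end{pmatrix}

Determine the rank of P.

Row reduce to echelon form.
R2 ← R2 + (10/9)·R1: [0, 7/3, -1/3]
R3 ← R3 − (5/3)·R1: [0, -2, -1]
R3 ← R3 + (6/7)·R2: [0, 0, -9/7]
Echelon form has 3 nonzero rows, so rank(P) = 3.

3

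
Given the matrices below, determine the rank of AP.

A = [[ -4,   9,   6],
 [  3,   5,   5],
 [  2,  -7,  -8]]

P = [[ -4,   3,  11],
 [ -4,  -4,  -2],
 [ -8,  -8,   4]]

3

First compute AP:
[[-68, -96, -38],
 [-72, -51,  43],
 [ 84,  98,   4]]
Now row reduce the product.
R2 ← R2 − (18/17)·R1: [0, 861/17, 1415/17]
R3 ← R3 + (21/17)·R1: [0, -350/17, -730/17]
R3 ← R3 + (50/123)·R2: [0, 0, -1120/123]
3 nonzero rows, so rank(AP) = 3.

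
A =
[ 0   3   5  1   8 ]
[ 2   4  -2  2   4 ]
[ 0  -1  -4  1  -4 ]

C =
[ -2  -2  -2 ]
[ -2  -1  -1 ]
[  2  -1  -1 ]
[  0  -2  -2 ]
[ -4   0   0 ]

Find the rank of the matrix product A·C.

2

First compute AC:
[[-28, -10, -10],
 [-32, -10, -10],
 [ 10,   3,   3]]
Now row reduce the product.
R2 ← R2 − (8/7)·R1: [0, 10/7, 10/7]
R3 ← R3 + (5/14)·R1: [0, -4/7, -4/7]
R3 ← R3 + (2/5)·R2: [0, 0, 0]
2 nonzero rows, so rank(AC) = 2.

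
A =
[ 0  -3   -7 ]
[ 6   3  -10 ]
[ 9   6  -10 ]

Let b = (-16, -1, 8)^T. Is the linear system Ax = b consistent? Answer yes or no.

Row reduce the augmented matrix [A | b].
Swap R1 ↔ R2
R3 ← R3 − (3/2)·R1: [0, 3/2, 5, 19/2]
R3 ← R3 + (1/2)·R2: [0, 0, 3/2, 3/2]
The echelon form has 3 nonzero rows, and every pivot lies in the first 3 columns, so rank(A) = rank([A|b]) = 3.
The system is consistent.

yes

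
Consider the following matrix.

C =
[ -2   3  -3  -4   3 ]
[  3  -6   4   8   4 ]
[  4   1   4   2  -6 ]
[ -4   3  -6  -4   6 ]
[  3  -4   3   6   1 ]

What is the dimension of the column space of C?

Row reduce to echelon form.
R2 ← R2 + (3/2)·R1: [0, -3/2, -1/2, 2, 17/2]
R3 ← R3 + (2)·R1: [0, 7, -2, -6, 0]
R4 ← R4 − (2)·R1: [0, -3, 0, 4, 0]
R5 ← R5 + (3/2)·R1: [0, 1/2, -3/2, 0, 11/2]
R3 ← R3 + (14/3)·R2: [0, 0, -13/3, 10/3, 119/3]
R4 ← R4 − (2)·R2: [0, 0, 1, 0, -17]
R5 ← R5 + (1/3)·R2: [0, 0, -5/3, 2/3, 25/3]
R4 ← R4 + (3/13)·R3: [0, 0, 0, 10/13, -102/13]
R5 ← R5 − (5/13)·R3: [0, 0, 0, -8/13, -90/13]
R5 ← R5 + (4/5)·R4: [0, 0, 0, 0, -66/5]
Echelon form has 5 nonzero rows, so rank(C) = 5.
The column space has dimension equal to the rank: 5.

5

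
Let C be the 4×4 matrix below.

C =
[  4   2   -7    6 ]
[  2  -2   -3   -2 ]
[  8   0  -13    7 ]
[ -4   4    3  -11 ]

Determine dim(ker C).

Row reduce to echelon form.
R2 ← R2 − (1/2)·R1: [0, -3, 1/2, -5]
R3 ← R3 − (2)·R1: [0, -4, 1, -5]
R4 ← R4 + R1: [0, 6, -4, -5]
R3 ← R3 − (4/3)·R2: [0, 0, 1/3, 5/3]
R4 ← R4 + (2)·R2: [0, 0, -3, -15]
R4 ← R4 + (9)·R3: [0, 0, 0, 0]
3 nonzero rows, so rank(C) = 3.
C has 4 columns; by rank–nullity, nullity = 4 − 3 = 1.

1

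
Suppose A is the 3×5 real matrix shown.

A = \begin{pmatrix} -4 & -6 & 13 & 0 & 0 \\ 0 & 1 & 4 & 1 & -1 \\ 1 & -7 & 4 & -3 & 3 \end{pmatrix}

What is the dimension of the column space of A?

3

Row reduce to echelon form.
R3 ← R3 + (1/4)·R1: [0, -17/2, 29/4, -3, 3]
R3 ← R3 + (17/2)·R2: [0, 0, 165/4, 11/2, -11/2]
Echelon form has 3 nonzero rows, so rank(A) = 3.
The column space has dimension equal to the rank: 3.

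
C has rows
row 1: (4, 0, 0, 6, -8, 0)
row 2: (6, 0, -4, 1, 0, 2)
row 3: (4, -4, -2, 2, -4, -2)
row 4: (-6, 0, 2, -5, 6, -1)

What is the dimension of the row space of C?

Row reduce to echelon form.
R2 ← R2 − (3/2)·R1: [0, 0, -4, -8, 12, 2]
R3 ← R3 − R1: [0, -4, -2, -4, 4, -2]
R4 ← R4 + (3/2)·R1: [0, 0, 2, 4, -6, -1]
Swap R2 ↔ R3
R4 ← R4 + (1/2)·R3: [0, 0, 0, 0, 0, 0]
Echelon form has 3 nonzero rows, so rank(C) = 3.
The row space has dimension equal to the rank: 3.

3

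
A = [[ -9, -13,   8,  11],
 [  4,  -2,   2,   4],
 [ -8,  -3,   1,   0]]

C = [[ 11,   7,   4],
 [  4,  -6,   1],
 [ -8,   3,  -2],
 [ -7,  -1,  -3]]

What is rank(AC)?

First compute AC:
[[-292,  28, -98],
 [ -8,  42,  -2],
 [-108, -35, -37]]
Now row reduce the product.
R2 ← R2 − (2/73)·R1: [0, 3010/73, 50/73]
R3 ← R3 − (27/73)·R1: [0, -3311/73, -55/73]
R3 ← R3 + (11/10)·R2: [0, 0, 0]
2 nonzero rows, so rank(AC) = 2.

2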